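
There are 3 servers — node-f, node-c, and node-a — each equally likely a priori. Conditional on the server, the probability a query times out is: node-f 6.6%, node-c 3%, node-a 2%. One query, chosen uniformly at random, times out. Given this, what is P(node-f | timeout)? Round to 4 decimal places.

0.5690

Since the prior is uniform, the posterior is proportional to the likelihood:
  node-f: 0.066
  node-c: 0.03
  node-a: 0.02
Normalizing constant = 0.116.
P(node-f | evidence) = 0.066 / 0.116 ≈ 0.5690.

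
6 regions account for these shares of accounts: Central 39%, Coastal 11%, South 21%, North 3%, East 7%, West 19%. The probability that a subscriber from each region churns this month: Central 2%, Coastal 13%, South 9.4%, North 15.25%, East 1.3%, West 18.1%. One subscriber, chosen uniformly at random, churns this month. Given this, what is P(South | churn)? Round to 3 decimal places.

Compute prior × likelihood for every hypothesis:
  Central: 0.39 × 0.02 = 0.0078
  Coastal: 0.11 × 0.13 = 0.0143
  South: 0.21 × 0.094 = 0.01974
  North: 0.03 × 0.1525 = 0.004575
  East: 0.07 × 0.013 = 0.00091
  West: 0.19 × 0.181 = 0.03439
Normalizing constant = 0.081715.
P(South | evidence) = 0.01974 / 0.081715 ≈ 0.242.

0.242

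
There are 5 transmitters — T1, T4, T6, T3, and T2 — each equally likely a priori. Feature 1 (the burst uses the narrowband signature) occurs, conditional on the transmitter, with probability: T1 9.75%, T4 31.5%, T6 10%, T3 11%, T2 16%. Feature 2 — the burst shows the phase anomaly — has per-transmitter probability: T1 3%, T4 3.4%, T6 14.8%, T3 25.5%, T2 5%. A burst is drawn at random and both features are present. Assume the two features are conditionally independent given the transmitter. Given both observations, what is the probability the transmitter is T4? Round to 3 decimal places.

With a uniform prior (1/5 each), posterior ∝ likelihood:
  T1: 0.0975 × 0.03 = 0.002925
  T4: 0.315 × 0.034 = 0.01071
  T6: 0.1 × 0.148 = 0.0148
  T3: 0.11 × 0.255 = 0.02805
  T2: 0.16 × 0.05 = 0.008
Total = 0.064485.
P(T4 | evidence) = 0.01071 / 0.064485 ≈ 0.166.

0.166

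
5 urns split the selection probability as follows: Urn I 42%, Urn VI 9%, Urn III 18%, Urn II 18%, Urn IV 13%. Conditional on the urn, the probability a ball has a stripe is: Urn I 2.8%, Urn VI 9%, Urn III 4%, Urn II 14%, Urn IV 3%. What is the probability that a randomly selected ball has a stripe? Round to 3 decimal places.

Compute prior × likelihood for every hypothesis:
  Urn I: 0.42 × 0.028 = 0.01176
  Urn VI: 0.09 × 0.09 = 0.0081
  Urn III: 0.18 × 0.04 = 0.0072
  Urn II: 0.18 × 0.14 = 0.0252
  Urn IV: 0.13 × 0.03 = 0.0039
P(striped) = 0.01176 + 0.0081 + 0.0072 + 0.0252 + 0.0039 = 0.05616 → 0.056.

0.056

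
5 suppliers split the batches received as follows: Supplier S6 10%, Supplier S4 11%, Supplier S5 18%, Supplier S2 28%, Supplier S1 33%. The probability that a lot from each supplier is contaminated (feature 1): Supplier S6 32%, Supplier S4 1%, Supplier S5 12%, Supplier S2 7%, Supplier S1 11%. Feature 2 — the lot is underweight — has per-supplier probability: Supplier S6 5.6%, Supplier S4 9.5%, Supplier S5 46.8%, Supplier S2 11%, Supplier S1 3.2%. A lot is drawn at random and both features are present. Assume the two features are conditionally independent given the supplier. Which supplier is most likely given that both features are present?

By Bayes' rule, posterior ∝ prior × likelihood:
  Supplier S6: 0.1 × 0.32 × 0.056 = 0.001792
  Supplier S4: 0.11 × 0.01 × 0.095 = 0.0001045
  Supplier S5: 0.18 × 0.12 × 0.468 = 0.0101088
  Supplier S2: 0.28 × 0.07 × 0.11 = 0.002156
  Supplier S1: 0.33 × 0.11 × 0.032 = 0.0011616
Sum = 0.0153229.
Largest term belongs to Supplier S5, so Supplier S5 is most probable.

Supplier S5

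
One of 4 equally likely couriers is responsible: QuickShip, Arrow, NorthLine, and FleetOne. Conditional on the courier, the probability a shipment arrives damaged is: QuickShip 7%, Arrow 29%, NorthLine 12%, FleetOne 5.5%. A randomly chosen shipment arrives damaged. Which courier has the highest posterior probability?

Since the prior is uniform, the posterior is proportional to the likelihood:
  QuickShip: 0.07
  Arrow: 0.29
  NorthLine: 0.12
  FleetOne: 0.055
Sum = 0.535.
Largest term belongs to Arrow, so Arrow is most probable.

Arrow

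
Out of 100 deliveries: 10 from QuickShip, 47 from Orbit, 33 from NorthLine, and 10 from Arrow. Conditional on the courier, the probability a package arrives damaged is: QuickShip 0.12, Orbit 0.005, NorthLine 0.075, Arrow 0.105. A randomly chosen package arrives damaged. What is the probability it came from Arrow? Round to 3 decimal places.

Prior × likelihood for each hypothesis:
  QuickShip: 0.1 × 0.12 = 0.012
  Orbit: 0.47 × 0.005 = 0.00235
  NorthLine: 0.33 × 0.075 = 0.02475
  Arrow: 0.1 × 0.105 = 0.0105
Normalizing constant = 0.0496.
P(Arrow | evidence) = 0.0105 / 0.0496 ≈ 0.212.

0.212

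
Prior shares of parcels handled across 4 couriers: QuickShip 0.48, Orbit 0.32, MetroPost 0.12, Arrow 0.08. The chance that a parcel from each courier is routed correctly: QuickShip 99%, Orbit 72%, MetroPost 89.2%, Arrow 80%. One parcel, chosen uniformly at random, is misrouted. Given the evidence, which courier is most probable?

Taking complements, P(misrouted | each) = QuickShip 0.01, Orbit 0.28, MetroPost 0.108, Arrow 0.2.
By Bayes' rule, posterior ∝ prior × likelihood:
  QuickShip: 0.48 × 0.01 = 0.0048
  Orbit: 0.32 × 0.28 = 0.0896
  MetroPost: 0.12 × 0.108 = 0.01296
  Arrow: 0.08 × 0.2 = 0.016
Total = 0.12336.
Largest term belongs to Orbit, so Orbit is most probable.

Orbit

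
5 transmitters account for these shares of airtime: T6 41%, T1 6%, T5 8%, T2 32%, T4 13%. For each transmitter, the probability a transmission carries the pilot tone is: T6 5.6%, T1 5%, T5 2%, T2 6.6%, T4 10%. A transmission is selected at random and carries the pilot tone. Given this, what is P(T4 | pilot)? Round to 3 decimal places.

0.211

Prior × likelihood for each hypothesis:
  T6: 0.41 × 0.056 = 0.02296
  T1: 0.06 × 0.05 = 0.003
  T5: 0.08 × 0.02 = 0.0016
  T2: 0.32 × 0.066 = 0.02112
  T4: 0.13 × 0.1 = 0.013
Normalizing constant = 0.06168.
P(T4 | evidence) = 0.013 / 0.06168 ≈ 0.211.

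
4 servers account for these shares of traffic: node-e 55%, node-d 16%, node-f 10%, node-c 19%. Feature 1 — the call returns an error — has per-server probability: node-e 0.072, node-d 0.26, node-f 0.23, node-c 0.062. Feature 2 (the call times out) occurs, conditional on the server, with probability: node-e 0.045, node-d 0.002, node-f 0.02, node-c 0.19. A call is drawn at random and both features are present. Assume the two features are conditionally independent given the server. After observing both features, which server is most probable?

Unnormalized posteriors (prior × likelihood):
  node-e: 0.55 × 0.072 × 0.045 = 0.001782
  node-d: 0.16 × 0.26 × 0.002 = 0.0000832
  node-f: 0.1 × 0.23 × 0.02 = 0.00046
  node-c: 0.19 × 0.062 × 0.19 = 0.0022382
Total = 0.0045634.
Largest term belongs to node-c, so node-c is most probable.

node-c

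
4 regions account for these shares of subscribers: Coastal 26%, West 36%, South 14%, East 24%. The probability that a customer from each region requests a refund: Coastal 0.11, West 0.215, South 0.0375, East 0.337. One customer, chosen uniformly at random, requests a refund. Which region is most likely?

East

Unnormalized posteriors (prior × likelihood):
  Coastal: 0.26 × 0.11 = 0.0286
  West: 0.36 × 0.215 = 0.0774
  South: 0.14 × 0.0375 = 0.00525
  East: 0.24 × 0.337 = 0.08088
Normalizing constant = 0.19213.
Largest term belongs to East, so East is most probable.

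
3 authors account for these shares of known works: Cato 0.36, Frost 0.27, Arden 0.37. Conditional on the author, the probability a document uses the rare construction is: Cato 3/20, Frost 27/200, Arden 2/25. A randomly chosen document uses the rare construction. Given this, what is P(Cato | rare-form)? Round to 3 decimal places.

Compute prior × likelihood for every hypothesis:
  Cato: 0.36 × 0.15 = 0.054
  Frost: 0.27 × 0.135 = 0.03645
  Arden: 0.37 × 0.08 = 0.0296
Sum = 0.12005.
P(Cato | evidence) = 0.054 / 0.12005 ≈ 0.450.

0.450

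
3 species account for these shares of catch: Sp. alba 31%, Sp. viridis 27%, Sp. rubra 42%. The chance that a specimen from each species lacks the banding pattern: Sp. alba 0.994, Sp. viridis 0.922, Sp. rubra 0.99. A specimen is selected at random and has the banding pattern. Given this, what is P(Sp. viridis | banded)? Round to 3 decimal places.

0.777

Taking complements, P(banded | each) = Sp. alba 0.006, Sp. viridis 0.078, Sp. rubra 0.01.
Unnormalized posteriors (prior × likelihood):
  Sp. alba: 0.31 × 0.006 = 0.00186
  Sp. viridis: 0.27 × 0.078 = 0.02106
  Sp. rubra: 0.42 × 0.01 = 0.0042
Normalizing constant = 0.02712.
P(Sp. viridis | evidence) = 0.02106 / 0.02712 ≈ 0.777.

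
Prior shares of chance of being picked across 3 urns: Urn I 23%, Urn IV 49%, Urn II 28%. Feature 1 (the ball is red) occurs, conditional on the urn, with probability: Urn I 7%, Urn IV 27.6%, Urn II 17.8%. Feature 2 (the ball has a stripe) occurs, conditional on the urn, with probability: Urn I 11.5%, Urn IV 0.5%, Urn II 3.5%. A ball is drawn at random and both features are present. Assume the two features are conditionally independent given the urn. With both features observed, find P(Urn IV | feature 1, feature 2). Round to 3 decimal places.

By Bayes' rule, posterior ∝ prior × likelihood:
  Urn I: 0.23 × 0.07 × 0.115 = 0.0018515
  Urn IV: 0.49 × 0.276 × 0.005 = 0.0006762
  Urn II: 0.28 × 0.178 × 0.035 = 0.0017444
Total = 0.0042721.
P(Urn IV | evidence) = 0.0006762 / 0.0042721 ≈ 0.158.

0.158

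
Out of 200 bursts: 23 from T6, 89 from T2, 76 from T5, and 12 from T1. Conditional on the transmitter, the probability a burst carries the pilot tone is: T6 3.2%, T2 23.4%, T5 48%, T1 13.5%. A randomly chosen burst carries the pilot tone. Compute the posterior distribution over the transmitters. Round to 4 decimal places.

T6 0.0123, T2 0.3491, T5 0.6114, T1 0.0272

Unnormalized posteriors (prior × likelihood):
  T6: 0.115 × 0.032 = 0.00368
  T2: 0.445 × 0.234 = 0.10413
  T5: 0.38 × 0.48 = 0.1824
  T1: 0.06 × 0.135 = 0.0081
Total = 0.29831.
P(T6 | pilot) = 0.00368/0.29831 ≈ 0.0123
P(T2 | pilot) = 0.10413/0.29831 ≈ 0.3491
P(T5 | pilot) = 0.1824/0.29831 ≈ 0.6114
P(T1 | pilot) = 0.0081/0.29831 ≈ 0.0272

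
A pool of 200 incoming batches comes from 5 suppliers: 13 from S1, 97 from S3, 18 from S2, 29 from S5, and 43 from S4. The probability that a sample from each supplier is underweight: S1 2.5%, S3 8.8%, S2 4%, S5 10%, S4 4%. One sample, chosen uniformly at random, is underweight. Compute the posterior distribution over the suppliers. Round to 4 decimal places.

S1 0.0229, S3 0.6011, S2 0.0507, S5 0.2042, S4 0.1211

By Bayes' rule, posterior ∝ prior × likelihood:
  S1: 0.065 × 0.025 = 0.001625
  S3: 0.485 × 0.088 = 0.04268
  S2: 0.09 × 0.04 = 0.0036
  S5: 0.145 × 0.1 = 0.0145
  S4: 0.215 × 0.04 = 0.0086
Total = 0.071005.
P(S1 | underweight) = 0.001625/0.071005 ≈ 0.0229
P(S3 | underweight) = 0.04268/0.071005 ≈ 0.6011
P(S2 | underweight) = 0.0036/0.071005 ≈ 0.0507
P(S5 | underweight) = 0.0145/0.071005 ≈ 0.2042
P(S4 | underweight) = 0.0086/0.071005 ≈ 0.1211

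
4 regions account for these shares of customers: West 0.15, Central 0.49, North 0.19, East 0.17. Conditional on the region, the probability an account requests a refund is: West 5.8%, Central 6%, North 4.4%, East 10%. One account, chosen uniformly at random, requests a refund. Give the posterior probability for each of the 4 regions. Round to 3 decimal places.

West 0.137, Central 0.463, North 0.132, East 0.268

Unnormalized posteriors (prior × likelihood):
  West: 0.15 × 0.058 = 0.0087
  Central: 0.49 × 0.06 = 0.0294
  North: 0.19 × 0.044 = 0.00836
  East: 0.17 × 0.1 = 0.017
Sum = 0.06346.
P(West | refund) = 0.0087/0.06346 ≈ 0.137
P(Central | refund) = 0.0294/0.06346 ≈ 0.463
P(North | refund) = 0.00836/0.06346 ≈ 0.132
P(East | refund) = 0.017/0.06346 ≈ 0.268
(Check: 0.137+0.463+0.132+0.268 = 1.000.)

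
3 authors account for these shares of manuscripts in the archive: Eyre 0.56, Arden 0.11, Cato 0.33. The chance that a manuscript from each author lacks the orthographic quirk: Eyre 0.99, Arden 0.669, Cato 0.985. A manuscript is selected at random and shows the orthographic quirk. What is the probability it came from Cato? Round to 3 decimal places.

0.105

Taking complements, P(quirk | each) = Eyre 0.01, Arden 0.331, Cato 0.015.
Compute prior × likelihood for every hypothesis:
  Eyre: 0.56 × 0.01 = 0.0056
  Arden: 0.11 × 0.331 = 0.03641
  Cato: 0.33 × 0.015 = 0.00495
Total = 0.04696.
P(Cato | evidence) = 0.00495 / 0.04696 ≈ 0.105.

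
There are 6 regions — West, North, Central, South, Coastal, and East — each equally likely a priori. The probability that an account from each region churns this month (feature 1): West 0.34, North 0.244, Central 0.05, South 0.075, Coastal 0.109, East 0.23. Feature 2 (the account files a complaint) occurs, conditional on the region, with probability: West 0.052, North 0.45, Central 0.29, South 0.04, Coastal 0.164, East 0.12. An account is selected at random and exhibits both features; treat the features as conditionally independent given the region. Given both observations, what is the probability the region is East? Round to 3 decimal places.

0.145

Since the prior is uniform, the posterior is proportional to the likelihood:
  West: 0.34 × 0.052 = 0.01768
  North: 0.244 × 0.45 = 0.1098
  Central: 0.05 × 0.29 = 0.0145
  South: 0.075 × 0.04 = 0.003
  Coastal: 0.109 × 0.164 = 0.017876
  East: 0.23 × 0.12 = 0.0276
Total = 0.190456.
P(East | evidence) = 0.0276 / 0.190456 ≈ 0.145.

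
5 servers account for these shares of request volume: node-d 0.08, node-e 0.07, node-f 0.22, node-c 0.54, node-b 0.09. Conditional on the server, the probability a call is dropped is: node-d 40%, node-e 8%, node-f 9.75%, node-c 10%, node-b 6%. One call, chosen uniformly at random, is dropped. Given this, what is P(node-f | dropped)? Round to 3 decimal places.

0.181

By Bayes' rule, posterior ∝ prior × likelihood:
  node-d: 0.08 × 0.4 = 0.032
  node-e: 0.07 × 0.08 = 0.0056
  node-f: 0.22 × 0.0975 = 0.02145
  node-c: 0.54 × 0.1 = 0.054
  node-b: 0.09 × 0.06 = 0.0054
Total = 0.11845.
P(node-f | evidence) = 0.02145 / 0.11845 ≈ 0.181.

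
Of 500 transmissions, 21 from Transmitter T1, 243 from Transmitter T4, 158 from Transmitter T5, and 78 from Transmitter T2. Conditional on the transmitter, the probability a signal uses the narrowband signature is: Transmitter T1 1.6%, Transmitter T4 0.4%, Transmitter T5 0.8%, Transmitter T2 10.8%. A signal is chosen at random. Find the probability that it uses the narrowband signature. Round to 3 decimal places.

Prior × likelihood for each hypothesis:
  Transmitter T1: 0.042 × 0.016 = 0.000672
  Transmitter T4: 0.486 × 0.004 = 0.001944
  Transmitter T5: 0.316 × 0.008 = 0.002528
  Transmitter T2: 0.156 × 0.108 = 0.016848
P(narrowband) = 0.000672 + 0.001944 + 0.002528 + 0.016848 = 0.021992 → 0.022.

0.022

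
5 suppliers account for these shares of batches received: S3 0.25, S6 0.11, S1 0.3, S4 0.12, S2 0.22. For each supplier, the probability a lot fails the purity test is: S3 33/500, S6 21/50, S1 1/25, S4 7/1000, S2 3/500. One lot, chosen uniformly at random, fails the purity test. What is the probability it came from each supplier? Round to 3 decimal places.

Compute prior × likelihood for every hypothesis:
  S3: 0.25 × 0.066 = 0.0165
  S6: 0.11 × 0.42 = 0.0462
  S1: 0.3 × 0.04 = 0.012
  S4: 0.12 × 0.007 = 0.00084
  S2: 0.22 × 0.006 = 0.00132
Total = 0.07686.
P(S3 | off-spec) = 0.0165/0.07686 ≈ 0.215
P(S6 | off-spec) = 0.0462/0.07686 ≈ 0.601
P(S1 | off-spec) = 0.012/0.07686 ≈ 0.156
P(S4 | off-spec) = 0.00084/0.07686 ≈ 0.011
P(S2 | off-spec) = 0.00132/0.07686 ≈ 0.017

S3 0.215, S6 0.601, S1 0.156, S4 0.011, S2 0.017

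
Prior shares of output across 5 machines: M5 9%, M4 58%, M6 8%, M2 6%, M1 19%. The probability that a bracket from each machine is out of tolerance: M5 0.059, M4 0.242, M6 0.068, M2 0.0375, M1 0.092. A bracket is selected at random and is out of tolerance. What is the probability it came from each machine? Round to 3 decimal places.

Prior × likelihood for each hypothesis:
  M5: 0.09 × 0.059 = 0.00531
  M4: 0.58 × 0.242 = 0.14036
  M6: 0.08 × 0.068 = 0.00544
  M2: 0.06 × 0.0375 = 0.00225
  M1: 0.19 × 0.092 = 0.01748
Normalizing constant = 0.17084.
P(M5 | oversize) = 0.00531/0.17084 ≈ 0.031
P(M4 | oversize) = 0.14036/0.17084 ≈ 0.822
P(M6 | oversize) = 0.00544/0.17084 ≈ 0.032
P(M2 | oversize) = 0.00225/0.17084 ≈ 0.013
P(M1 | oversize) = 0.01748/0.17084 ≈ 0.102
(Check: 0.031+0.822+0.032+0.013+0.102 = 1.000.)

M5 0.031, M4 0.822, M6 0.032, M2 0.013, M1 0.102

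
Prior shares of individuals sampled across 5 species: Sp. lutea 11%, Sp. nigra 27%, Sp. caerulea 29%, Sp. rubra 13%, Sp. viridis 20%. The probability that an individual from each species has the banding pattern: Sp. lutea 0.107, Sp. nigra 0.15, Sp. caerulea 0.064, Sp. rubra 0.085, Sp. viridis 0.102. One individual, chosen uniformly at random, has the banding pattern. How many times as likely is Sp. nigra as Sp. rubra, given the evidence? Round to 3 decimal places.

3.665

Unnormalized posteriors (prior × likelihood):
  Sp. lutea: 0.11 × 0.107 = 0.01177
  Sp. nigra: 0.27 × 0.15 = 0.0405
  Sp. caerulea: 0.29 × 0.064 = 0.01856
  Sp. rubra: 0.13 × 0.085 = 0.01105
  Sp. viridis: 0.2 × 0.102 = 0.0204
Total = 0.10228.
The ratio is 0.0405 / 0.01105 (the normalizer cancels) = 3.665.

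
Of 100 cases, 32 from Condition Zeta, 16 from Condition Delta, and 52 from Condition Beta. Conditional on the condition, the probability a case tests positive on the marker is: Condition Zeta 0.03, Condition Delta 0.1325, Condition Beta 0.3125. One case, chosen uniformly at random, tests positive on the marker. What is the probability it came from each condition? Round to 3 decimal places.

Prior × likelihood for each hypothesis:
  Condition Zeta: 0.32 × 0.03 = 0.0096
  Condition Delta: 0.16 × 0.1325 = 0.0212
  Condition Beta: 0.52 × 0.3125 = 0.1625
Sum = 0.1933.
P(Condition Zeta | marker-positive) = 0.0096/0.1933 ≈ 0.050
P(Condition Delta | marker-positive) = 0.0212/0.1933 ≈ 0.110
P(Condition Beta | marker-positive) = 0.1625/0.1933 ≈ 0.841

Condition Zeta 0.050, Condition Delta 0.110, Condition Beta 0.841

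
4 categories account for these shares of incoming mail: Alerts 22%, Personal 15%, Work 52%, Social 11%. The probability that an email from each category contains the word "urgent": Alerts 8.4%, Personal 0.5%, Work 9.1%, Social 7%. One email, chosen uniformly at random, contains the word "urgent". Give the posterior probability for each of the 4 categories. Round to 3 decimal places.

Alerts 0.249, Personal 0.010, Work 0.637, Social 0.104

By Bayes' rule, posterior ∝ prior × likelihood:
  Alerts: 0.22 × 0.084 = 0.01848
  Personal: 0.15 × 0.005 = 0.00075
  Work: 0.52 × 0.091 = 0.04732
  Social: 0.11 × 0.07 = 0.0077
Normalizing constant = 0.07425.
P(Alerts | urgent-flag) = 0.01848/0.07425 ≈ 0.249
P(Personal | urgent-flag) = 0.00075/0.07425 ≈ 0.010
P(Work | urgent-flag) = 0.04732/0.07425 ≈ 0.637
P(Social | urgent-flag) = 0.0077/0.07425 ≈ 0.104
(Check: 0.249+0.010+0.637+0.104 = 1.000.)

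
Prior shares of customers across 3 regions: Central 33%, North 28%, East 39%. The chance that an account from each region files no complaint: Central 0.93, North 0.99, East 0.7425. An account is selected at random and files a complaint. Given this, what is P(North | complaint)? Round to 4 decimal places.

Taking complements, P(complaint | each) = Central 0.07, North 0.01, East 0.2575.
Prior × likelihood for each hypothesis:
  Central: 0.33 × 0.07 = 0.0231
  North: 0.28 × 0.01 = 0.0028
  East: 0.39 × 0.2575 = 0.100425
Normalizing constant = 0.126325.
P(North | evidence) = 0.0028 / 0.126325 ≈ 0.0222.

0.0222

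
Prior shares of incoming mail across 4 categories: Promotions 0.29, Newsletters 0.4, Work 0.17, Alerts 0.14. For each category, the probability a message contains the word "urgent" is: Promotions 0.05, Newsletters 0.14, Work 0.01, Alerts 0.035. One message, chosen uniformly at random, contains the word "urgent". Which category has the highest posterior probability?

Prior × likelihood for each hypothesis:
  Promotions: 0.29 × 0.05 = 0.0145
  Newsletters: 0.4 × 0.14 = 0.056
  Work: 0.17 × 0.01 = 0.0017
  Alerts: 0.14 × 0.035 = 0.0049
Normalizing constant = 0.0771.
Largest term belongs to Newsletters, so Newsletters is most probable.

Newsletters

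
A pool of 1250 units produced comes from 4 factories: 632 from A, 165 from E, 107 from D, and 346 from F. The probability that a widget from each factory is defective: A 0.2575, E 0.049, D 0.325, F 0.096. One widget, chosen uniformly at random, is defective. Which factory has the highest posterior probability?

Unnormalized posteriors (prior × likelihood):
  A: 0.5056 × 0.2575 = 0.130192
  E: 0.132 × 0.049 = 0.006468
  D: 0.0856 × 0.325 = 0.02782
  F: 0.2768 × 0.096 = 0.0265728
Normalizing constant = 0.1910528.
Largest term belongs to A, so A is most probable.

A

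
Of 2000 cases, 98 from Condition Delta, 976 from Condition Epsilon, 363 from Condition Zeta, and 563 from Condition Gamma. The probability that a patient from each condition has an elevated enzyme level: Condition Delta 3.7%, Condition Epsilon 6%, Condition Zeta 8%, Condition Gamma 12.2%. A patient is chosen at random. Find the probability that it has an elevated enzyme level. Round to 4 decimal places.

By Bayes' rule, posterior ∝ prior × likelihood:
  Condition Delta: 0.049 × 0.037 = 0.001813
  Condition Epsilon: 0.488 × 0.06 = 0.02928
  Condition Zeta: 0.1815 × 0.08 = 0.01452
  Condition Gamma: 0.2815 × 0.122 = 0.034343
P(elevated) = 0.001813 + 0.02928 + 0.01452 + 0.034343 = 0.079956 → 0.0800.

0.0800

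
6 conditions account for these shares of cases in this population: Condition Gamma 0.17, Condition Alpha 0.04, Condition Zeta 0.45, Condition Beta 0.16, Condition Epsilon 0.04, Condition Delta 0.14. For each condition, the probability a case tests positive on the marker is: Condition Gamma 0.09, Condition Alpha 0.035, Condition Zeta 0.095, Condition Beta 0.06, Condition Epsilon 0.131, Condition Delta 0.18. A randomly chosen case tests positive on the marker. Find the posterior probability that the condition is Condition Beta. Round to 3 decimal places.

Unnormalized posteriors (prior × likelihood):
  Condition Gamma: 0.17 × 0.09 = 0.0153
  Condition Alpha: 0.04 × 0.035 = 0.0014
  Condition Zeta: 0.45 × 0.095 = 0.04275
  Condition Beta: 0.16 × 0.06 = 0.0096
  Condition Epsilon: 0.04 × 0.131 = 0.00524
  Condition Delta: 0.14 × 0.18 = 0.0252
Normalizing constant = 0.09949.
P(Condition Beta | evidence) = 0.0096 / 0.09949 ≈ 0.096.

0.096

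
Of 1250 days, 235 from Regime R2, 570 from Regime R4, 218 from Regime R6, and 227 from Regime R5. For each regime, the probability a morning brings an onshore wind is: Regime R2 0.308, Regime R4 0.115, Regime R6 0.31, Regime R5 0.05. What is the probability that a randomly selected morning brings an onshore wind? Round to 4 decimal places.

0.1735

Compute prior × likelihood for every hypothesis:
  Regime R2: 0.188 × 0.308 = 0.057904
  Regime R4: 0.456 × 0.115 = 0.05244
  Regime R6: 0.1744 × 0.31 = 0.054064
  Regime R5: 0.1816 × 0.05 = 0.00908
P(onshore) = 0.057904 + 0.05244 + 0.054064 + 0.00908 = 0.173488 → 0.1735.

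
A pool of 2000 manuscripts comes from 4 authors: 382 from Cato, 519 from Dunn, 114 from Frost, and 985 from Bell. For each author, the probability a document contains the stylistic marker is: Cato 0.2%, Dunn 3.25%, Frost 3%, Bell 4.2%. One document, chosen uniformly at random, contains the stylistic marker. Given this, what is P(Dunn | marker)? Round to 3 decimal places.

0.270

By Bayes' rule, posterior ∝ prior × likelihood:
  Cato: 0.191 × 0.002 = 0.000382
  Dunn: 0.2595 × 0.0325 = 0.00843375
  Frost: 0.057 × 0.03 = 0.00171
  Bell: 0.4925 × 0.042 = 0.020685
Normalizing constant = 0.03121075.
P(Dunn | evidence) = 0.00843375 / 0.03121075 ≈ 0.270.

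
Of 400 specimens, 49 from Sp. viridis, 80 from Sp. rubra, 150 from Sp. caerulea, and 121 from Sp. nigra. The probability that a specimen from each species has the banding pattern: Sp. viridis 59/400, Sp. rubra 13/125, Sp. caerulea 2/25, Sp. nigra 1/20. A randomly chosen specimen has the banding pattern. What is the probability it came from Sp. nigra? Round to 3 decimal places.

0.180

Compute prior × likelihood for every hypothesis:
  Sp. viridis: 0.1225 × 0.1475 = 0.01806875
  Sp. rubra: 0.2 × 0.104 = 0.0208
  Sp. caerulea: 0.375 × 0.08 = 0.03
  Sp. nigra: 0.3025 × 0.05 = 0.015125
Total = 0.08399375.
P(Sp. nigra | evidence) = 0.015125 / 0.08399375 ≈ 0.180.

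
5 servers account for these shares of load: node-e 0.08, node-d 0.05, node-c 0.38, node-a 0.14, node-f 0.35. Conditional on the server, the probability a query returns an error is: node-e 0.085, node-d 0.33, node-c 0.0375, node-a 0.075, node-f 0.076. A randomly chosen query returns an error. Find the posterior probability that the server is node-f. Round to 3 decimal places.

Compute prior × likelihood for every hypothesis:
  node-e: 0.08 × 0.085 = 0.0068
  node-d: 0.05 × 0.33 = 0.0165
  node-c: 0.38 × 0.0375 = 0.01425
  node-a: 0.14 × 0.075 = 0.0105
  node-f: 0.35 × 0.076 = 0.0266
Sum = 0.07465.
P(node-f | evidence) = 0.0266 / 0.07465 ≈ 0.356.

0.356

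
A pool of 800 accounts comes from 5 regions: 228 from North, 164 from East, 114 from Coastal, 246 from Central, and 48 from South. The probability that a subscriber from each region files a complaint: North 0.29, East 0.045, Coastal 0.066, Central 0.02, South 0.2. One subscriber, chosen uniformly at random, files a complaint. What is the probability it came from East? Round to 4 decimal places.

By Bayes' rule, posterior ∝ prior × likelihood:
  North: 0.285 × 0.29 = 0.08265
  East: 0.205 × 0.045 = 0.009225
  Coastal: 0.1425 × 0.066 = 0.009405
  Central: 0.3075 × 0.02 = 0.00615
  South: 0.06 × 0.2 = 0.012
Sum = 0.11943.
P(East | evidence) = 0.009225 / 0.11943 ≈ 0.0772.

0.0772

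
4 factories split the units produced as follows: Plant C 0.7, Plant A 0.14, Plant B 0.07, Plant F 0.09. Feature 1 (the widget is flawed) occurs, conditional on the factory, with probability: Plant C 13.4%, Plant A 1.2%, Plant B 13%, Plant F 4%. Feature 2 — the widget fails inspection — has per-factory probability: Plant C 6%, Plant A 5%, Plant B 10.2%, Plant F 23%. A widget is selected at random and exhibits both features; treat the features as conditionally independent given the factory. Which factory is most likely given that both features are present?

Plant C

Prior × likelihood for each hypothesis:
  Plant C: 0.7 × 0.134 × 0.06 = 0.005628
  Plant A: 0.14 × 0.012 × 0.05 = 0.000084
  Plant B: 0.07 × 0.13 × 0.102 = 0.0009282
  Plant F: 0.09 × 0.04 × 0.23 = 0.000828
Total = 0.0074682.
Largest term belongs to Plant C, so Plant C is most probable.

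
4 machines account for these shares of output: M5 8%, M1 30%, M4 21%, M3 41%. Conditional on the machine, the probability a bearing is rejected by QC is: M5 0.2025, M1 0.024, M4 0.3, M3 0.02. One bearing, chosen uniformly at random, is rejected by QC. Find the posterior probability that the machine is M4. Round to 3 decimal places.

Unnormalized posteriors (prior × likelihood):
  M5: 0.08 × 0.2025 = 0.0162
  M1: 0.3 × 0.024 = 0.0072
  M4: 0.21 × 0.3 = 0.063
  M3: 0.41 × 0.02 = 0.0082
Normalizing constant = 0.0946.
P(M4 | evidence) = 0.063 / 0.0946 ≈ 0.666.

0.666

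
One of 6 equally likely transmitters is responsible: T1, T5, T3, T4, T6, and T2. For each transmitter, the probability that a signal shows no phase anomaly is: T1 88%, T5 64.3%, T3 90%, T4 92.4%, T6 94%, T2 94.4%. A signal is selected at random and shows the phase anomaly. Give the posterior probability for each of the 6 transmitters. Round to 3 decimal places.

T1 0.156, T5 0.464, T3 0.130, T4 0.099, T6 0.078, T2 0.073

Taking complements, P(anomaly | each) = T1 0.12, T5 0.357, T3 0.1, T4 0.076, T6 0.06, T2 0.056.
Since the prior is uniform, the posterior is proportional to the likelihood:
  T1: 0.12
  T5: 0.357
  T3: 0.1
  T4: 0.076
  T6: 0.06
  T2: 0.056
Total = 0.769.
P(T1 | anomaly) = 0.12/0.769 ≈ 0.156
P(T5 | anomaly) = 0.357/0.769 ≈ 0.464
P(T3 | anomaly) = 0.1/0.769 ≈ 0.130
P(T4 | anomaly) = 0.076/0.769 ≈ 0.099
P(T6 | anomaly) = 0.06/0.769 ≈ 0.078
P(T2 | anomaly) = 0.056/0.769 ≈ 0.073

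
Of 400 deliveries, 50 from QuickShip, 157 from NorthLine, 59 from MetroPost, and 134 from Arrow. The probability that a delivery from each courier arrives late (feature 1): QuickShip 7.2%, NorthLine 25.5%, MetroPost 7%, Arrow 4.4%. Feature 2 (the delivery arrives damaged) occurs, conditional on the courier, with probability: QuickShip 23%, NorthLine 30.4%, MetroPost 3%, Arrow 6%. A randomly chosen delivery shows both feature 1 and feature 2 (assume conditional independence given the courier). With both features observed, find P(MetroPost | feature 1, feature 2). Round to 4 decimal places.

0.0092

By Bayes' rule, posterior ∝ prior × likelihood:
  QuickShip: 0.125 × 0.072 × 0.23 = 0.00207
  NorthLine: 0.3925 × 0.255 × 0.304 = 0.0304266
  MetroPost: 0.1475 × 0.07 × 0.03 = 0.00030975
  Arrow: 0.335 × 0.044 × 0.06 = 0.0008844
Total = 0.03369075.
P(MetroPost | evidence) = 0.00030975 / 0.03369075 ≈ 0.0092.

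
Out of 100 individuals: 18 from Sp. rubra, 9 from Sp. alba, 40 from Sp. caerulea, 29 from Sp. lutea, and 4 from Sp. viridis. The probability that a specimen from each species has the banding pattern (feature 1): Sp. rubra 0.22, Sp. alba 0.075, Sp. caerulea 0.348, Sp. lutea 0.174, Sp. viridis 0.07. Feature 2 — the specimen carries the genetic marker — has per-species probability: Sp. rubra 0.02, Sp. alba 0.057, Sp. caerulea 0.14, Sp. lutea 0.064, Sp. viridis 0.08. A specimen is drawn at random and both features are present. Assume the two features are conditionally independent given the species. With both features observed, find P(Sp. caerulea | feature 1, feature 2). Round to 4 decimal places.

0.8080

By Bayes' rule, posterior ∝ prior × likelihood:
  Sp. rubra: 0.18 × 0.22 × 0.02 = 0.000792
  Sp. alba: 0.09 × 0.075 × 0.057 = 0.00038475
  Sp. caerulea: 0.4 × 0.348 × 0.14 = 0.019488
  Sp. lutea: 0.29 × 0.174 × 0.064 = 0.00322944
  Sp. viridis: 0.04 × 0.07 × 0.08 = 0.000224
Total = 0.02411819.
P(Sp. caerulea | evidence) = 0.019488 / 0.02411819 ≈ 0.8080.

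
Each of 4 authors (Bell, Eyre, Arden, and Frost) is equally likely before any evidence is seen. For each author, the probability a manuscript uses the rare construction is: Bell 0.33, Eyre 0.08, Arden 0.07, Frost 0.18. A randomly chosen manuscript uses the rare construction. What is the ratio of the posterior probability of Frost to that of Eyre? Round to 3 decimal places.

With a uniform prior (1/4 each), posterior ∝ likelihood:
  Bell: 0.33
  Eyre: 0.08
  Arden: 0.07
  Frost: 0.18
Normalizing constant = 0.66.
The ratio is 0.18 / 0.08 (the normalizer cancels) = 2.250.

2.250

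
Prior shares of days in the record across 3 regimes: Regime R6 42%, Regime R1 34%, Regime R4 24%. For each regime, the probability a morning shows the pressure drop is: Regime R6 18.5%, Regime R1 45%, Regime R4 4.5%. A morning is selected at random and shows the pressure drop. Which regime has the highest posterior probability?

Unnormalized posteriors (prior × likelihood):
  Regime R6: 0.42 × 0.185 = 0.0777
  Regime R1: 0.34 × 0.45 = 0.153
  Regime R4: 0.24 × 0.045 = 0.0108
Total = 0.2415.
Largest term belongs to Regime R1, so Regime R1 is most probable.

Regime R1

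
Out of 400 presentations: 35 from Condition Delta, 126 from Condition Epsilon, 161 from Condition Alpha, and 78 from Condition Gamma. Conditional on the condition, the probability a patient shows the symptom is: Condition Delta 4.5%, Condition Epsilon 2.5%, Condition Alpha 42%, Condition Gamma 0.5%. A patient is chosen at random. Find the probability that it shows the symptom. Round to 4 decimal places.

Unnormalized posteriors (prior × likelihood):
  Condition Delta: 0.0875 × 0.045 = 0.0039375
  Condition Epsilon: 0.315 × 0.025 = 0.007875
  Condition Alpha: 0.4025 × 0.42 = 0.16905
  Condition Gamma: 0.195 × 0.005 = 0.000975
P(symptomatic) = 0.0039375 + 0.007875 + 0.16905 + 0.000975 = 0.1818375 → 0.1818.

0.1818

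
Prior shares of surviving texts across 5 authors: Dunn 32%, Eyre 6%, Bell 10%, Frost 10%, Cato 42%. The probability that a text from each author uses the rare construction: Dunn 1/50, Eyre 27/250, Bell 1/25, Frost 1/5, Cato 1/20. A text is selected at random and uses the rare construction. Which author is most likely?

Cato

By Bayes' rule, posterior ∝ prior × likelihood:
  Dunn: 0.32 × 0.02 = 0.0064
  Eyre: 0.06 × 0.108 = 0.00648
  Bell: 0.1 × 0.04 = 0.004
  Frost: 0.1 × 0.2 = 0.02
  Cato: 0.42 × 0.05 = 0.021
Normalizing constant = 0.05788.
Largest term belongs to Cato, so Cato is most probable.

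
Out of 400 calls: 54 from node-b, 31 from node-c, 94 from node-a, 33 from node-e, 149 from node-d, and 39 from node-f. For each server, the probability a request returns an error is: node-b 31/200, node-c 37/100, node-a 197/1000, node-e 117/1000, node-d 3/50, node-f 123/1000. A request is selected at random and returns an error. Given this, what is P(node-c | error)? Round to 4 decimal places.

By Bayes' rule, posterior ∝ prior × likelihood:
  node-b: 0.135 × 0.155 = 0.020925
  node-c: 0.0775 × 0.37 = 0.028675
  node-a: 0.235 × 0.197 = 0.046295
  node-e: 0.0825 × 0.117 = 0.0096525
  node-d: 0.3725 × 0.06 = 0.02235
  node-f: 0.0975 × 0.123 = 0.0119925
Sum = 0.13989.
P(node-c | evidence) = 0.028675 / 0.13989 ≈ 0.2050.

0.2050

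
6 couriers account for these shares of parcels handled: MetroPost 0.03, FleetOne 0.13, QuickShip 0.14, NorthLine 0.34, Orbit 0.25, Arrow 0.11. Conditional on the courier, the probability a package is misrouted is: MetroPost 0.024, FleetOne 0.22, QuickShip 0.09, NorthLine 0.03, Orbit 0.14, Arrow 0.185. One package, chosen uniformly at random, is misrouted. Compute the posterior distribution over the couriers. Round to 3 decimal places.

MetroPost 0.007, FleetOne 0.266, QuickShip 0.117, NorthLine 0.095, Orbit 0.326, Arrow 0.189

Prior × likelihood for each hypothesis:
  MetroPost: 0.03 × 0.024 = 0.00072
  FleetOne: 0.13 × 0.22 = 0.0286
  QuickShip: 0.14 × 0.09 = 0.0126
  NorthLine: 0.34 × 0.03 = 0.0102
  Orbit: 0.25 × 0.14 = 0.035
  Arrow: 0.11 × 0.185 = 0.02035
Normalizing constant = 0.10747.
P(MetroPost | misrouted) = 0.00072/0.10747 ≈ 0.007
P(FleetOne | misrouted) = 0.0286/0.10747 ≈ 0.266
P(QuickShip | misrouted) = 0.0126/0.10747 ≈ 0.117
P(NorthLine | misrouted) = 0.0102/0.10747 ≈ 0.095
P(Orbit | misrouted) = 0.035/0.10747 ≈ 0.326
P(Arrow | misrouted) = 0.02035/0.10747 ≈ 0.189
(Check: 0.007+0.266+0.117+0.095+0.326+0.189 = 1.000.)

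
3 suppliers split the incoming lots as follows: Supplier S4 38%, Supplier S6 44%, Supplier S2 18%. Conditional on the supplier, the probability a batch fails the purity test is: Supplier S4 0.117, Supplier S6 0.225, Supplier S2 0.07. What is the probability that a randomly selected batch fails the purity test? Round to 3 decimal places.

0.156

Unnormalized posteriors (prior × likelihood):
  Supplier S4: 0.38 × 0.117 = 0.04446
  Supplier S6: 0.44 × 0.225 = 0.099
  Supplier S2: 0.18 × 0.07 = 0.0126
P(off-spec) = 0.04446 + 0.099 + 0.0126 = 0.15606 → 0.156.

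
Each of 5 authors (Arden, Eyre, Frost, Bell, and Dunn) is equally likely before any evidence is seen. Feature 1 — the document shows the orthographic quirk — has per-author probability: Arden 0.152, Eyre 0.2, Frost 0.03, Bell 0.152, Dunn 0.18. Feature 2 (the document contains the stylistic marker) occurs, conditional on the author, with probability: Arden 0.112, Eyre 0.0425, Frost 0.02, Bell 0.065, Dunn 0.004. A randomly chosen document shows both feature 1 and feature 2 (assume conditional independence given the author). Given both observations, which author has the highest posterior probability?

With a uniform prior (1/5 each), posterior ∝ likelihood:
  Arden: 0.152 × 0.112 = 0.017024
  Eyre: 0.2 × 0.0425 = 0.0085
  Frost: 0.03 × 0.02 = 0.0006
  Bell: 0.152 × 0.065 = 0.00988
  Dunn: 0.18 × 0.004 = 0.00072
Sum = 0.036724.
Largest term belongs to Arden, so Arden is most probable.

Arden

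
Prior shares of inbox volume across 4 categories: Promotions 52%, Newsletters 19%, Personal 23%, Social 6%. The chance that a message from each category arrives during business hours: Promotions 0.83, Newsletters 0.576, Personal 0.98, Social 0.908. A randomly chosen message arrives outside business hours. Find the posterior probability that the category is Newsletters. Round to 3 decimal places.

0.450

Taking complements, P(off-hours | each) = Promotions 0.17, Newsletters 0.424, Personal 0.02, Social 0.092.
Compute prior × likelihood for every hypothesis:
  Promotions: 0.52 × 0.17 = 0.0884
  Newsletters: 0.19 × 0.424 = 0.08056
  Personal: 0.23 × 0.02 = 0.0046
  Social: 0.06 × 0.092 = 0.00552
Normalizing constant = 0.17908.
P(Newsletters | evidence) = 0.08056 / 0.17908 ≈ 0.450.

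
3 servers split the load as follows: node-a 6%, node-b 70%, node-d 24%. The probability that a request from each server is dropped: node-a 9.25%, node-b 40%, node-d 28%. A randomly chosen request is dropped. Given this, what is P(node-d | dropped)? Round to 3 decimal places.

By Bayes' rule, posterior ∝ prior × likelihood:
  node-a: 0.06 × 0.0925 = 0.00555
  node-b: 0.7 × 0.4 = 0.28
  node-d: 0.24 × 0.28 = 0.0672
Total = 0.35275.
P(node-d | evidence) = 0.0672 / 0.35275 ≈ 0.191.

0.191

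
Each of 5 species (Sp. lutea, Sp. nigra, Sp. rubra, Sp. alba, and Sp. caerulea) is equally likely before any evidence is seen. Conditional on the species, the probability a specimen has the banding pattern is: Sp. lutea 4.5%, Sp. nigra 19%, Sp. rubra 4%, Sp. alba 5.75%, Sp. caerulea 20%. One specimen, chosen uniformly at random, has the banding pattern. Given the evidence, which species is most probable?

With a uniform prior (1/5 each), posterior ∝ likelihood:
  Sp. lutea: 0.045
  Sp. nigra: 0.19
  Sp. rubra: 0.04
  Sp. alba: 0.0575
  Sp. caerulea: 0.2
Total = 0.5325.
Largest term belongs to Sp. caerulea, so Sp. caerulea is most probable.

Sp. caerulea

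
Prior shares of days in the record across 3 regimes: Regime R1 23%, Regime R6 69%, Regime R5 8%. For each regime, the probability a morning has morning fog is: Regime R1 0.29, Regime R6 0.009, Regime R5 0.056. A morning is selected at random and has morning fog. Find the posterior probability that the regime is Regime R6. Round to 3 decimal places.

Compute prior × likelihood for every hypothesis:
  Regime R1: 0.23 × 0.29 = 0.0667
  Regime R6: 0.69 × 0.009 = 0.00621
  Regime R5: 0.08 × 0.056 = 0.00448
Normalizing constant = 0.07739.
P(Regime R6 | evidence) = 0.00621 / 0.07739 ≈ 0.080.

0.080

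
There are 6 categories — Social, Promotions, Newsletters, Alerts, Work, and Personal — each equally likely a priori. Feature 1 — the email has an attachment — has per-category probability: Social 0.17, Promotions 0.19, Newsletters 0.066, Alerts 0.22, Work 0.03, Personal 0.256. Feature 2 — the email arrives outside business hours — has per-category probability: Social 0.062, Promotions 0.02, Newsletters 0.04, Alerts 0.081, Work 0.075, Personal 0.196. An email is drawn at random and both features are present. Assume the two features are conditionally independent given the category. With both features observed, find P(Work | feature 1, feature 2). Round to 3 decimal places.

0.026

With a uniform prior (1/6 each), posterior ∝ likelihood:
  Social: 0.17 × 0.062 = 0.01054
  Promotions: 0.19 × 0.02 = 0.0038
  Newsletters: 0.066 × 0.04 = 0.00264
  Alerts: 0.22 × 0.081 = 0.01782
  Work: 0.03 × 0.075 = 0.00225
  Personal: 0.256 × 0.196 = 0.050176
Total = 0.087226.
P(Work | evidence) = 0.00225 / 0.087226 ≈ 0.026.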